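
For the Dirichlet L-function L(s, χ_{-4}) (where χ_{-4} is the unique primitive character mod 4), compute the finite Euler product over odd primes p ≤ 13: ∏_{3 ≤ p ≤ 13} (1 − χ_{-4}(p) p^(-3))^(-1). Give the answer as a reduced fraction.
∏ = 17910767875/18484721664

The odd primes p ≤ 13 are [3, 5, 7, 11, 13]. For each, χ(p) = 1 if p ≡ 1 mod 4, χ(p) = −1 if p ≡ 3 mod 4. Taking (1 − χ(p)/p^3)^(-1) = p^3/(p^3 − χ(p)): (1 − (-1)/3^3)^(-1) · (1 − (1)/5^3)^(-1) · (1 − (-1)/7^3)^(-1) · (1 − (-1)/11^3)^(-1) · (1 − (1)/13^3)^(-1) = 17910767875/18484721664.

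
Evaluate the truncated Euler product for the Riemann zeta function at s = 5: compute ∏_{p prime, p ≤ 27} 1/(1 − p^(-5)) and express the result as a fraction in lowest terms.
∏ = 582482264223124461788463317320875/561738592476112179351889397970176

The primes p ≤ 27 are [2, 3, 5, 7, 11, 13, 17, 19, 23]. For each prime, (1 − 1/p^5)^(-1) = p^5 / (p^5 − 1). The product is (1 − 1/2^5)^(-1), (1 − 1/3^5)^(-1), (1 − 1/5^5)^(-1), (1 − 1/7^5)^(-1), (1 − 1/11^5)^(-1), (1 − 1/13^5)^(-1), (1 − 1/17^5)^(-1), (1 − 1/19^5)^(-1), (1 − 1/23^5)^(-1) = ∏ p^5 / (p^5 − 1) = 582482264223124461788463317320875/561738592476112179351889397970176.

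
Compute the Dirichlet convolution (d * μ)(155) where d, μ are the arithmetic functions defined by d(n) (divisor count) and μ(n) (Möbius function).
(d * μ)(155) = 1

Divisors of 155: [1, 5, 31, 155]. For each d | 155:
  d = 1: d(1) · μ(155/1) = 1 · 1 = 1
  d = 5: d(5) · μ(155/5) = 2 · -1 = -2
  d = 31: d(31) · μ(155/31) = 2 · -1 = -2
  d = 155: d(155) · μ(155/155) = 4 · 1 = 4
Summing: (d * μ)(155) = 1 + -2 + -2 + 4 = 1.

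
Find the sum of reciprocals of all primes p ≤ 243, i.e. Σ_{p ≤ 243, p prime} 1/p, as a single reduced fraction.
Σ 1/p = 506873196134241441348690763593294873492730445394823722837469097176314709804649267964680634478659521/256041159035492609053110100510385311995538591998443060216114576417920917800321526504084465112487730

π(243) = 53, so the primes ≤ 243 are [2, 3, 5, 7, 11, 13, 17, 19, 23, 29, 31, 37, 41, 43, 47, 53, 59, 61, 67, 71, 73, 79, 83, 89, 97, 101, 103, 107, 109, 113, 127, 131, 137, 139, 149, 151, 157, 163, 167, 173, 179, 181, 191, 193, 197, 199, 211, 223, 227, 229, 233, 239, 241]. Summing 1/p over these primes: 506873196134241441348690763593294873492730445394823722837469097176314709804649267964680634478659521/256041159035492609053110100510385311995538591998443060216114576417920917800321526504084465112487730 ≈ 1.9797. Mertens estimate ln ln(243) + 0.2615 ≈ 1.9650.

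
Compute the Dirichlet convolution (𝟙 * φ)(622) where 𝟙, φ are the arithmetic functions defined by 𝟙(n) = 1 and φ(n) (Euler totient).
(𝟙 * φ)(622) = 622

Divisors of 622: [1, 2, 311, 622]. For each d | 622:
  d = 1: 𝟙(1) · φ(622/1) = 1 · 310 = 310
  d = 2: 𝟙(2) · φ(622/2) = 1 · 310 = 310
  d = 311: 𝟙(311) · φ(622/311) = 1 · 1 = 1
  d = 622: 𝟙(622) · φ(622/622) = 1 · 1 = 1
Summing: (𝟙 * φ)(622) = 310 + 310 + 1 + 1 = 622.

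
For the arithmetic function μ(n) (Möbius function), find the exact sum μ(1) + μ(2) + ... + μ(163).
Σ_{n ≤ 163} μ(n) = 0

Compute μ(n) for each 1 ≤ n ≤ 163: μ(1) = 1, μ(2) = -1, μ(3) = -1, μ(4) = 0, μ(5) = -1, μ(6) = 1, μ(7) = -1, μ(8) = 0, μ(9) = 0, μ(10) = 1, μ(11) = -1, μ(12) = 0, μ(13) = -1, μ(14) = 1, μ(15) = 1, μ(16) = 0, μ(17) = -1, μ(18) = 0, μ(19) = -1, μ(20) = 0, μ(21) = 1, μ(22) = 1, μ(23) = -1, μ(24) = 0, μ(25) = 0, μ(26) = 1, μ(27) = 0, μ(28) = 0, μ(29) = -1, μ(30) = -1, μ(31) = -1, μ(32) = 0, μ(33) = 1, μ(34) = 1, μ(35) = 1, μ(36) = 0, μ(37) = -1, μ(38) = 1, μ(39) = 1, μ(40) = 0, μ(41) = -1, μ(42) = -1, μ(43) = -1, μ(44) = 0, μ(45) = 0, μ(46) = 1, μ(47) = -1, μ(48) = 0, μ(49) = 0, μ(50) = 0, μ(51) = 1, μ(52) = 0, μ(53) = -1, μ(54) = 0, μ(55) = 1, μ(56) = 0, μ(57) = 1, μ(58) = 1, μ(59) = -1, μ(60) = 0, μ(61) = -1, μ(62) = 1, μ(63) = 0, μ(64) = 0, μ(65) = 1, μ(66) = -1, μ(67) = -1, μ(68) = 0, μ(69) = 1, μ(70) = -1, μ(71) = -1, μ(72) = 0, μ(73) = -1, μ(74) = 1, μ(75) = 0, μ(76) = 0, μ(77) = 1, μ(78) = -1, μ(79) = -1, μ(80) = 0, μ(81) = 0, μ(82) = 1, μ(83) = -1, μ(84) = 0, μ(85) = 1, μ(86) = 1, μ(87) = 1, μ(88) = 0, μ(89) = -1, μ(90) = 0, μ(91) = 1, μ(92) = 0, μ(93) = 1, μ(94) = 1, μ(95) = 1, μ(96) = 0, μ(97) = -1, μ(98) = 0, μ(99) = 0, μ(100) = 0, μ(101) = -1, μ(102) = -1, μ(103) = -1, μ(104) = 0, μ(105) = -1, μ(106) = 1, μ(107) = -1, μ(108) = 0, μ(109) = -1, μ(110) = -1, μ(111) = 1, μ(112) = 0, μ(113) = -1, μ(114) = -1, μ(115) = 1, μ(116) = 0, μ(117) = 0, μ(118) = 1, μ(119) = 1, μ(120) = 0, μ(121) = 0, μ(122) = 1, μ(123) = 1, μ(124) = 0, μ(125) = 0, μ(126) = 0, μ(127) = -1, μ(128) = 0, μ(129) = 1, μ(130) = -1, μ(131) = -1, μ(132) = 0, μ(133) = 1, μ(134) = 1, μ(135) = 0, μ(136) = 0, μ(137) = -1, μ(138) = -1, μ(139) = -1, μ(140) = 0, μ(141) = 1, μ(142) = 1, μ(143) = 1, μ(144) = 0, μ(145) = 1, μ(146) = 1, μ(147) = 0, μ(148) = 0, μ(149) = -1, μ(150) = 0, μ(151) = -1, μ(152) = 0, μ(153) = 0, μ(154) = -1, μ(155) = 1, μ(156) = 0, μ(157) = -1, μ(158) = 1, μ(159) = 1, μ(160) = 0, μ(161) = 1, μ(162) = 0, μ(163) = -1. Summing all 163 values: 0. (Mertens function M(x) = Σ_{n ≤ x} μ(n); on average M(x) should be small (PNT ⟺ M(x) = o(x)).)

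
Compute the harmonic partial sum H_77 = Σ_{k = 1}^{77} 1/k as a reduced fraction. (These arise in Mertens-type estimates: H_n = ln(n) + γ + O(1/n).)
H_77 = 61303359776139104182852056677903/12441066073952429195098876987200

Direct summation: H_77 = 1 + 1/2 + ... + 1/77. The least common denominator is lcm(1, ..., 77) = 410555180440430163438262940577600; over this denominator the numerator is 410555180440430163438262940577600 + 205277590220215081719131470288800 + 136851726813476721146087646859200 + 102638795110107540859565735144400 + 82111036088086032687652588115520 + 68425863406738360573043823429600 + 58650740062918594776894705796800 + 51319397555053770429782867572200 + 45617242271158907048695882286400 + 41055518044043016343826294057760 + 37323198221857287585296630961600 + 34212931703369180286521911714800 + 31581167726186935649097149275200 + 29325370031459297388447352898400 + 27370345362695344229217529371840 + 25659698777526885214891433786100 + 24150304731790009614015467092800 + 22808621135579453524347941143200 + 21608167391601587549382260030400 + 20527759022021508171913147028880 + 19550246687639531592298235265600 + 18661599110928643792648315480800 + 17850225236540441888620127851200 + 17106465851684590143260955857400 + 16422207217617206537530517623104 + 15790583863093467824548574637600 + 15205747423719635682898627428800 + 14662685015729648694223676449200 + 14157075187601040118560791054400 + 13685172681347672114608764685920 + 13243715498078392368976223889600 + 12829849388763442607445716893050 + 12441066073952429195098876987200 + 12075152365895004807007733546400 + 11730148012583718955378941159360 + 11404310567789726762173970571600 + 11096085957849463876709809204800 + 10804083695800793774691130015200 + 10527055908728978549699049758400 + 10263879511010754085956573514440 + 10013540986351955205811291233600 + 9775123343819765796149117632800 + 9547794893963492172982859083200 + 9330799555464321896324157740400 + 9123448454231781409739176457280 + 8925112618270220944310063925600 + 8735216605115535392303466820800 + 8553232925842295071630477928700 + 8378677151845513539556386542400 + 8211103608808603268765258811552 + 8050101577263336538005155697600 + 7895291931546733912274287318800 + 7746324159253399310155904539200 + 7602873711859817841449313714400 + 7464639644371457517059326192320 + 7331342507864824347111838224600 + 7202722463867195849794086676800 + 7078537593800520059280395527200 + 6958562380346273956580727806400 + 6842586340673836057304382342960 + 6730412794105412515381359681600 + 6621857749039196184488111944800 + 6516748895879843864099411755200 + 6414924694381721303722858446525 + 6316233545237387129819429855040 + 6220533036976214597549438493600 + 6127689260304927812511387172800 + 6037576182947502403503866773200 + 5950075078846813962873375950400 + 5865074006291859477689470579680 + 5782467330146903710398069585600 + 5702155283894863381086985285800 + 5624043567677125526551547131200 + 5548042978924731938354904602400 + 5474069072539068845843505874368 + 5402041847900396887345565007600 + 5331885460265326797899518708800 = 2023010872612590438034117870370799, so H_77 = 2023010872612590438034117870370799/410555180440430163438262940577600; reducing by gcd(2023010872612590438034117870370799, 410555180440430163438262940577600) = 33 gives 61303359776139104182852056677903/12441066073952429195098876987200 ≈ 4.92750. (The PNT-adjacent estimate ln(77) + γ ≈ 4.92102 matches within O(1/n).)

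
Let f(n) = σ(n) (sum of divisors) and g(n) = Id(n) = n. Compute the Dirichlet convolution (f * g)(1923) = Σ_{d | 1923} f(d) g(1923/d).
(σ * Id)(1923) = 8981

Divisors of 1923: [1, 3, 641, 1923]. For each d | 1923:
  d = 1: σ(1) · Id(1923/1) = 1 · 1923 = 1923
  d = 3: σ(3) · Id(1923/3) = 4 · 641 = 2564
  d = 641: σ(641) · Id(1923/641) = 642 · 3 = 1926
  d = 1923: σ(1923) · Id(1923/1923) = 2568 · 1 = 2568
Summing: (σ * Id)(1923) = 1923 + 2564 + 1926 + 2568 = 8981.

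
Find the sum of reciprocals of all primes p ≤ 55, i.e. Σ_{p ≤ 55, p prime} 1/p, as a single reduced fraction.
Σ 1/p = 54766551458687142251/32589158477190044730

π(55) = 16, so the primes ≤ 55 are [2, 3, 5, 7, 11, 13, 17, 19, 23, 29, 31, 37, 41, 43, 47, 53]. Summing 1/p over these primes: 54766551458687142251/32589158477190044730 ≈ 1.6805. Mertens estimate ln ln(55) + 0.2615 ≈ 1.6496.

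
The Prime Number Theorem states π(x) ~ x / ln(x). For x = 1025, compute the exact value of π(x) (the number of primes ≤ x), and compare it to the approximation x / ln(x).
π(1025) = 172;  x/ln(x) ≈ 147.86;  relative error ≈ 14.04%.

Directly count primes up to 1025: π(1025) = 172. The PNT approximation gives 1025/ln(1025) ≈ 1025/6.93245 ≈ 147.86. Relative error (π(x) − x/ln(x)) / π(x) ≈ 14.04%; the approximation is known to undercount slightly (Li(x) is a better estimate).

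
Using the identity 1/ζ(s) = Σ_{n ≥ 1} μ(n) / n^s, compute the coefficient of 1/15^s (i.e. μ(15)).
μ(15) = 1

Factor n = 15 = 3 · 5. μ(n) = 0 if any exponent ≥ 2 (not squarefree); otherwise μ(n) = (−1)^{ω(n)} where ω(n) is the number of distinct prime factors. Applying: μ(15) = 1.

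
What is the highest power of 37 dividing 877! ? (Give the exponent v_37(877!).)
v_37(877!) = 23

Legendre's formula: v_p(n!) = Σ_{k ≥ 1} ⌊n / p^k⌋. For p = 37, n = 877, the terms are:
  ⌊877/37^1⌋ = ⌊877/37⌋ = 23
(the next term ⌊877/37^2⌋ = 0, terminating the sum). Summing: v_37(877!) = 23 = 23.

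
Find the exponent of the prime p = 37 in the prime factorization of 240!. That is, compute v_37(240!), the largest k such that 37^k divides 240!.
v_37(240!) = 6

Legendre's formula: v_p(n!) = Σ_{k ≥ 1} ⌊n / p^k⌋. For p = 37, n = 240, the terms are:
  ⌊240/37^1⌋ = ⌊240/37⌋ = 6
(the next term ⌊240/37^2⌋ = 0, terminating the sum). Summing: v_37(240!) = 6 = 6.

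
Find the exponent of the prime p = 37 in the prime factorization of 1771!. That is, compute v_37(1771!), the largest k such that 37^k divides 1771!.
v_37(1771!) = 48

Legendre's formula: v_p(n!) = Σ_{k ≥ 1} ⌊n / p^k⌋. For p = 37, n = 1771, the terms are:
  ⌊1771/37^1⌋ = ⌊1771/37⌋ = 47
  ⌊1771/37^2⌋ = ⌊1771/1369⌋ = 1
(the next term ⌊1771/37^3⌋ = 0, terminating the sum). Summing: v_37(1771!) = 47 + 1 = 48.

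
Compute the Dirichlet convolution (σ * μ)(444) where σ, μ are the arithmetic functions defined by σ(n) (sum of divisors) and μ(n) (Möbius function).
(σ * μ)(444) = 444

Divisors of 444: [1, 2, 3, 4, 6, 12, 37, 74, 111, 148, 222, 444]. For each d | 444:
  d = 1: σ(1) · μ(444/1) = 1 · 0 = 0
  d = 2: σ(2) · μ(444/2) = 3 · -1 = -3
  d = 3: σ(3) · μ(444/3) = 4 · 0 = 0
  d = 4: σ(4) · μ(444/4) = 7 · 1 = 7
  d = 6: σ(6) · μ(444/6) = 12 · 1 = 12
  d = 12: σ(12) · μ(444/12) = 28 · -1 = -28
  d = 37: σ(37) · μ(444/37) = 38 · 0 = 0
  d = 74: σ(74) · μ(444/74) = 114 · 1 = 114
  d = 111: σ(111) · μ(444/111) = 152 · 0 = 0
  d = 148: σ(148) · μ(444/148) = 266 · -1 = -266
  d = 222: σ(222) · μ(444/222) = 456 · -1 = -456
  d = 444: σ(444) · μ(444/444) = 1064 · 1 = 1064
Summing: (σ * μ)(444) = 0 + -3 + 0 + 7 + 12 + -28 + 0 + 114 + 0 + -266 + -456 + 1064 = 444.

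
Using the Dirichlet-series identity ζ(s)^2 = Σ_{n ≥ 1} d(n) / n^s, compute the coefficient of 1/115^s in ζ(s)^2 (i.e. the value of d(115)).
d(115) = 4

ζ(s)^2 = (Σ 1/m^s)(Σ 1/k^s). The coefficient of 1/n^s in the product is the number of ordered pairs (m, k) with mk = n, which equals d(n). For n = 115, divisors are [1, 5, 23, 115], so d(115) = 4.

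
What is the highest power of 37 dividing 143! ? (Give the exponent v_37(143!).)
v_37(143!) = 3

Legendre's formula: v_p(n!) = Σ_{k ≥ 1} ⌊n / p^k⌋. For p = 37, n = 143, the terms are:
  ⌊143/37^1⌋ = ⌊143/37⌋ = 3
(the next term ⌊143/37^2⌋ = 0, terminating the sum). Summing: v_37(143!) = 3 = 3.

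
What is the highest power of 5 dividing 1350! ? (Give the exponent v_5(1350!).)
v_5(1350!) = 336

Legendre's formula: v_p(n!) = Σ_{k ≥ 1} ⌊n / p^k⌋. For p = 5, n = 1350, the terms are:
  ⌊1350/5^1⌋ = ⌊1350/5⌋ = 270
  ⌊1350/5^2⌋ = ⌊1350/25⌋ = 54
  ⌊1350/5^3⌋ = ⌊1350/125⌋ = 10
  ⌊1350/5^4⌋ = ⌊1350/625⌋ = 2
(the next term ⌊1350/5^5⌋ = 0, terminating the sum). Summing: v_5(1350!) = 270 + 54 + 10 + 2 = 336.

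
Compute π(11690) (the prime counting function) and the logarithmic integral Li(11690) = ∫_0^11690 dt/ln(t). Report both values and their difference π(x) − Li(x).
π(11690) = 1403;  Li(11690) ≈ 1428.05;  π(x) − Li(x) ≈ -25.05.

Direct count of primes ≤ 11690 gives π(11690) = 1403. Numerical evaluation of the logarithmic integral gives Li(11690) ≈ 1428.05. The difference π(x) − Li(x) ≈ -25.05 is typically negative for small/moderate x (Li(x) overestimates), though Littlewood's theorem shows this sign changes infinitely often.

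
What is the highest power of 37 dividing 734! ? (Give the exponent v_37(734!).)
v_37(734!) = 19

Legendre's formula: v_p(n!) = Σ_{k ≥ 1} ⌊n / p^k⌋. For p = 37, n = 734, the terms are:
  ⌊734/37^1⌋ = ⌊734/37⌋ = 19
(the next term ⌊734/37^2⌋ = 0, terminating the sum). Summing: v_37(734!) = 19 = 19.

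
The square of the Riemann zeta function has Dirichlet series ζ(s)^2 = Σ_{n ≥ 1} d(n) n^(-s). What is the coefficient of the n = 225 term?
d(225) = 9

ζ(s)^2 = (Σ 1/m^s)(Σ 1/k^s). The coefficient of 1/n^s in the product is the number of ordered pairs (m, k) with mk = n, which equals d(n). For n = 225, divisors are [1, 3, 5, 9, 15, 25, 45, 75, 225], so d(225) = 9.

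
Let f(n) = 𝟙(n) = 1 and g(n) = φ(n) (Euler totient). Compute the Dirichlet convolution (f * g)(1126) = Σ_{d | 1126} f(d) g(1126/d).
(𝟙 * φ)(1126) = 1126

Divisors of 1126: [1, 2, 563, 1126]. For each d | 1126:
  d = 1: 𝟙(1) · φ(1126/1) = 1 · 562 = 562
  d = 2: 𝟙(2) · φ(1126/2) = 1 · 562 = 562
  d = 563: 𝟙(563) · φ(1126/563) = 1 · 1 = 1
  d = 1126: 𝟙(1126) · φ(1126/1126) = 1 · 1 = 1
Summing: (𝟙 * φ)(1126) = 562 + 562 + 1 + 1 = 1126.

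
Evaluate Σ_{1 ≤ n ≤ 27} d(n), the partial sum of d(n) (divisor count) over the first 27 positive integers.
Σ_{n ≤ 27} d(n) = 95

Compute d(n) for each 1 ≤ n ≤ 27: d(1) = 1, d(2) = 2, d(3) = 2, d(4) = 3, d(5) = 2, d(6) = 4, d(7) = 2, d(8) = 4, d(9) = 3, d(10) = 4, d(11) = 2, d(12) = 6, d(13) = 2, d(14) = 4, d(15) = 4, d(16) = 5, d(17) = 2, d(18) = 6, d(19) = 2, d(20) = 6, d(21) = 4, d(22) = 4, d(23) = 2, d(24) = 8, d(25) = 3, d(26) = 4, d(27) = 4. Summing all 27 values: 95. (Dirichlet's divisor formula: Σ_{n ≤ x} d(n) = x ln(x) + (2γ − 1) x + O(√x). For x = 27, the asymptotic estimate is ≈ 93.16.)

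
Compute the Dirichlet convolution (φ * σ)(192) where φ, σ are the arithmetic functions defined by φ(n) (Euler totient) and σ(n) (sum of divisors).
(φ * σ)(192) = 2688

Divisors of 192: [1, 2, 3, 4, 6, 8, 12, 16, 24, 32, 48, 64, 96, 192]. For each d | 192:
  d = 1: φ(1) · σ(192/1) = 1 · 508 = 508
  d = 2: φ(2) · σ(192/2) = 1 · 252 = 252
  d = 3: φ(3) · σ(192/3) = 2 · 127 = 254
  d = 4: φ(4) · σ(192/4) = 2 · 124 = 248
  d = 6: φ(6) · σ(192/6) = 2 · 63 = 126
  d = 8: φ(8) · σ(192/8) = 4 · 60 = 240
  d = 12: φ(12) · σ(192/12) = 4 · 31 = 124
  d = 16: φ(16) · σ(192/16) = 8 · 28 = 224
  d = 24: φ(24) · σ(192/24) = 8 · 15 = 120
  d = 32: φ(32) · σ(192/32) = 16 · 12 = 192
  d = 48: φ(48) · σ(192/48) = 16 · 7 = 112
  d = 64: φ(64) · σ(192/64) = 32 · 4 = 128
  d = 96: φ(96) · σ(192/96) = 32 · 3 = 96
  d = 192: φ(192) · σ(192/192) = 64 · 1 = 64
Summing: (φ * σ)(192) = 508 + 252 + 254 + 248 + 126 + 240 + 124 + 224 + 120 + 192 + 112 + 128 + 96 + 64 = 2688.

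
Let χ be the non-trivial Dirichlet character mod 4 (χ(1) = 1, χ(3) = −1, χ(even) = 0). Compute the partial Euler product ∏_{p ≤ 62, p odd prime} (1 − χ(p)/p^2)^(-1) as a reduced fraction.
∏ = 41649646786025278187758845901/45453901250007819878400000000

The odd primes p ≤ 62 are [3, 5, 7, 11, 13, 17, 19, 23, 29, 31, 37, 41, 43, 47, 53, 59, 61]. For each, χ(p) = 1 if p ≡ 1 mod 4, χ(p) = −1 if p ≡ 3 mod 4. Taking (1 − χ(p)/p^2)^(-1) = p^2/(p^2 − χ(p)): (1 − (-1)/3^2)^(-1) · (1 − (1)/5^2)^(-1) · (1 − (-1)/7^2)^(-1) · (1 − (-1)/11^2)^(-1) · (1 − (1)/13^2)^(-1) · (1 − (1)/17^2)^(-1) · (1 − (-1)/19^2)^(-1) · (1 − (-1)/23^2)^(-1) · (1 − (1)/29^2)^(-1) · (1 − (-1)/31^2)^(-1) · (1 − (1)/37^2)^(-1) · (1 − (1)/41^2)^(-1) · (1 − (-1)/43^2)^(-1) · (1 − (-1)/47^2)^(-1) · (1 − (1)/53^2)^(-1) · (1 − (-1)/59^2)^(-1) · (1 − (1)/61^2)^(-1) = 41649646786025278187758845901/45453901250007819878400000000.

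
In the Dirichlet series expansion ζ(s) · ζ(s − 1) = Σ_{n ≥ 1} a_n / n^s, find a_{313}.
σ(313) = 314

In the product (Σ m^0/m^s)(Σ k / k^s) = Σ (Σ_{d | n} d) / n^s, the coefficient of 1/n^s is σ(n) = Σ_{d | n} d. For n = 313, divisors are [1, 313]; summing: σ(313) = 314.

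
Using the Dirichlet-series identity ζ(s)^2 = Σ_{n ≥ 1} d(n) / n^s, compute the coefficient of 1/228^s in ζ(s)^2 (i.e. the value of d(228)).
d(228) = 12

ζ(s)^2 = (Σ 1/m^s)(Σ 1/k^s). The coefficient of 1/n^s in the product is the number of ordered pairs (m, k) with mk = n, which equals d(n). For n = 228, divisors are [1, 2, 3, 4, 6, 12, 19, 38, 57, 76, 114, 228], so d(228) = 12.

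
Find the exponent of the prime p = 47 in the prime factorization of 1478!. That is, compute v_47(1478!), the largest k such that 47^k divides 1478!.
v_47(1478!) = 31

Legendre's formula: v_p(n!) = Σ_{k ≥ 1} ⌊n / p^k⌋. For p = 47, n = 1478, the terms are:
  ⌊1478/47^1⌋ = ⌊1478/47⌋ = 31
(the next term ⌊1478/47^2⌋ = 0, terminating the sum). Summing: v_47(1478!) = 31 = 31.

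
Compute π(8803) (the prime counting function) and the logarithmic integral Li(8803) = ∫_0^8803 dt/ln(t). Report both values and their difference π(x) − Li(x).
π(8803) = 1096;  Li(8803) ≈ 1115.29;  π(x) − Li(x) ≈ -19.29.

Direct count of primes ≤ 8803 gives π(8803) = 1096. Numerical evaluation of the logarithmic integral gives Li(8803) ≈ 1115.29. The difference π(x) − Li(x) ≈ -19.29 is typically negative for small/moderate x (Li(x) overestimates), though Littlewood's theorem shows this sign changes infinitely often.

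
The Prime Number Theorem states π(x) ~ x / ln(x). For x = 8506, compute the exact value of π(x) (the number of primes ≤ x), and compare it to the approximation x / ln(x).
π(8506) = 1060;  x/ln(x) ≈ 940.04;  relative error ≈ 11.32%.

Directly count primes up to 8506: π(8506) = 1060. The PNT approximation gives 8506/ln(8506) ≈ 8506/9.04853 ≈ 940.04. Relative error (π(x) − x/ln(x)) / π(x) ≈ 11.32%; the approximation is known to undercount slightly (Li(x) is a better estimate).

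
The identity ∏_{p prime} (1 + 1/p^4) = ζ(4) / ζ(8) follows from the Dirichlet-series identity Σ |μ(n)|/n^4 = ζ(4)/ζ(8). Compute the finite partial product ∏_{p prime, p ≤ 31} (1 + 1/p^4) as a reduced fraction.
∏ = 377183486665353545574471751056805902016576/349915921480385530721123181536044923530625

The primes p ≤ 31 are [2, 3, 5, 7, 11, 13, 17, 19, 23, 29, 31]. For each, (1 + 1/p^4) = (p^4 + 1)/p^4. Multiplying these fractions over p ∈ [2, 3, 5, 7, 11, 13, 17, 19, 23, 29, 31] gives 377183486665353545574471751056805902016576/349915921480385530721123181536044923530625. (In the limit P → ∞ this tends to ζ(4)/ζ(8).)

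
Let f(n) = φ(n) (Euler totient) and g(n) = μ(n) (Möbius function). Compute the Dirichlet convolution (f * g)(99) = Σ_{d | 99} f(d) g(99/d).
(φ * μ)(99) = 36

Divisors of 99: [1, 3, 9, 11, 33, 99]. For each d | 99:
  d = 1: φ(1) · μ(99/1) = 1 · 0 = 0
  d = 3: φ(3) · μ(99/3) = 2 · 1 = 2
  d = 9: φ(9) · μ(99/9) = 6 · -1 = -6
  d = 11: φ(11) · μ(99/11) = 10 · 0 = 0
  d = 33: φ(33) · μ(99/33) = 20 · -1 = -20
  d = 99: φ(99) · μ(99/99) = 60 · 1 = 60
Summing: (φ * μ)(99) = 0 + 2 + -6 + 0 + -20 + 60 = 36.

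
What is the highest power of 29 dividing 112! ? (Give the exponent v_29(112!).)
v_29(112!) = 3

Legendre's formula: v_p(n!) = Σ_{k ≥ 1} ⌊n / p^k⌋. For p = 29, n = 112, the terms are:
  ⌊112/29^1⌋ = ⌊112/29⌋ = 3
(the next term ⌊112/29^2⌋ = 0, terminating the sum). Summing: v_29(112!) = 3 = 3.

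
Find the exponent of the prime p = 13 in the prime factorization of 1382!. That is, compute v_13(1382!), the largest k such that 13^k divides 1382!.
v_13(1382!) = 114

Legendre's formula: v_p(n!) = Σ_{k ≥ 1} ⌊n / p^k⌋. For p = 13, n = 1382, the terms are:
  ⌊1382/13^1⌋ = ⌊1382/13⌋ = 106
  ⌊1382/13^2⌋ = ⌊1382/169⌋ = 8
(the next term ⌊1382/13^3⌋ = 0, terminating the sum). Summing: v_13(1382!) = 106 + 8 = 114.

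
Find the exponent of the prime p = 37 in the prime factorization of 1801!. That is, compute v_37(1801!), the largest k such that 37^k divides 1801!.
v_37(1801!) = 49

Legendre's formula: v_p(n!) = Σ_{k ≥ 1} ⌊n / p^k⌋. For p = 37, n = 1801, the terms are:
  ⌊1801/37^1⌋ = ⌊1801/37⌋ = 48
  ⌊1801/37^2⌋ = ⌊1801/1369⌋ = 1
(the next term ⌊1801/37^3⌋ = 0, terminating the sum). Summing: v_37(1801!) = 48 + 1 = 49.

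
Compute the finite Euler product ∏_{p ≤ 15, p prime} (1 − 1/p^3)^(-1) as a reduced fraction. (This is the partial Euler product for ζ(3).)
∏ = 39364325/32767248

The primes p ≤ 15 are [2, 3, 5, 7, 11, 13]. For each prime, (1 − 1/p^3)^(-1) = p^3 / (p^3 − 1). The product is (1 − 1/2^3)^(-1), (1 − 1/3^3)^(-1), (1 − 1/5^3)^(-1), (1 − 1/7^3)^(-1), (1 − 1/11^3)^(-1), (1 − 1/13^3)^(-1) = ∏ p^3 / (p^3 − 1) = 39364325/32767248.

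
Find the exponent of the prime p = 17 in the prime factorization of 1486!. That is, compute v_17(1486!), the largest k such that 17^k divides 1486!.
v_17(1486!) = 92

Legendre's formula: v_p(n!) = Σ_{k ≥ 1} ⌊n / p^k⌋. For p = 17, n = 1486, the terms are:
  ⌊1486/17^1⌋ = ⌊1486/17⌋ = 87
  ⌊1486/17^2⌋ = ⌊1486/289⌋ = 5
(the next term ⌊1486/17^3⌋ = 0, terminating the sum). Summing: v_17(1486!) = 87 + 5 = 92.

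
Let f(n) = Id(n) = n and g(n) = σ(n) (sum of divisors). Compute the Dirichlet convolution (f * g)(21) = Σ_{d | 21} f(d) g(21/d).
(Id * σ)(21) = 105

Divisors of 21: [1, 3, 7, 21]. For each d | 21:
  d = 1: Id(1) · σ(21/1) = 1 · 32 = 32
  d = 3: Id(3) · σ(21/3) = 3 · 8 = 24
  d = 7: Id(7) · σ(21/7) = 7 · 4 = 28
  d = 21: Id(21) · σ(21/21) = 21 · 1 = 21
Summing: (Id * σ)(21) = 32 + 24 + 28 + 21 = 105.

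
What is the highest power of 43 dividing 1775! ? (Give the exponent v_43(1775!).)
v_43(1775!) = 41

Legendre's formula: v_p(n!) = Σ_{k ≥ 1} ⌊n / p^k⌋. For p = 43, n = 1775, the terms are:
  ⌊1775/43^1⌋ = ⌊1775/43⌋ = 41
(the next term ⌊1775/43^2⌋ = 0, terminating the sum). Summing: v_43(1775!) = 41 = 41.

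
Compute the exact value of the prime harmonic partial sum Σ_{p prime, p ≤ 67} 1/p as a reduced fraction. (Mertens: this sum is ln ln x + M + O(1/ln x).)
Σ 1/p = 13585328068403621603022853/7858321551080267055879090

π(67) = 19, so the primes ≤ 67 are [2, 3, 5, 7, 11, 13, 17, 19, 23, 29, 31, 37, 41, 43, 47, 53, 59, 61, 67]. Summing 1/p over these primes: 13585328068403621603022853/7858321551080267055879090 ≈ 1.7288. Mertens estimate ln ln(67) + 0.2615 ≈ 1.6977.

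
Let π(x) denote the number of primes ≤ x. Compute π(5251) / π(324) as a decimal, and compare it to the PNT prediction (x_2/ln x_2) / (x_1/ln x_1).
π(5251)/π(324) = 697/66 ≈ 10.5606;  PNT prediction ≈ 10.9369.

π(324) = 66 and π(5251) = 697, so π(5251)/π(324) ≈ 10.5606. The PNT-predicted ratio is (5251/ln(5251)) / (324/ln(324)) ≈ 10.9369. The two agree to within a few percent, as expected.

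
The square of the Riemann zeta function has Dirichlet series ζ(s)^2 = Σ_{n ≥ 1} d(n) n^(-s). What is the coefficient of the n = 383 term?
d(383) = 2

ζ(s)^2 = (Σ 1/m^s)(Σ 1/k^s). The coefficient of 1/n^s in the product is the number of ordered pairs (m, k) with mk = n, which equals d(n). For n = 383, divisors are [1, 383], so d(383) = 2.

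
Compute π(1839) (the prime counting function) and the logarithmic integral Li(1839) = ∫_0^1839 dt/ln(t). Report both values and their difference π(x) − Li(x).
π(1839) = 282;  Li(1839) ≈ 293.51;  π(x) − Li(x) ≈ -11.51.

Direct count of primes ≤ 1839 gives π(1839) = 282. Numerical evaluation of the logarithmic integral gives Li(1839) ≈ 293.51. The difference π(x) − Li(x) ≈ -11.51 is typically negative for small/moderate x (Li(x) overestimates), though Littlewood's theorem shows this sign changes infinitely often.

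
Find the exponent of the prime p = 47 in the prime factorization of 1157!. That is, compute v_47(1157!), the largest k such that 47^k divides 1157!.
v_47(1157!) = 24

Legendre's formula: v_p(n!) = Σ_{k ≥ 1} ⌊n / p^k⌋. For p = 47, n = 1157, the terms are:
  ⌊1157/47^1⌋ = ⌊1157/47⌋ = 24
(the next term ⌊1157/47^2⌋ = 0, terminating the sum). Summing: v_47(1157!) = 24 = 24.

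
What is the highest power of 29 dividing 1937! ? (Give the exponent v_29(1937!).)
v_29(1937!) = 68

Legendre's formula: v_p(n!) = Σ_{k ≥ 1} ⌊n / p^k⌋. For p = 29, n = 1937, the terms are:
  ⌊1937/29^1⌋ = ⌊1937/29⌋ = 66
  ⌊1937/29^2⌋ = ⌊1937/841⌋ = 2
(the next term ⌊1937/29^3⌋ = 0, terminating the sum). Summing: v_29(1937!) = 66 + 2 = 68.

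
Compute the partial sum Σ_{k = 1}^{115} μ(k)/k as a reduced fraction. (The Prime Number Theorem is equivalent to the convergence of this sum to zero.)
Σ μ(k)/k = -11695632086357284237991577642263648122717789/451572209148822968402074375593480892761066957

Values of μ(k) for 1 ≤ k ≤ 115: μ(1) = 1, μ(2) = -1, μ(3) = -1, μ(5) = -1, μ(6) = 1, μ(7) = -1, μ(10) = 1, μ(11) = -1, μ(13) = -1, μ(14) = 1, μ(15) = 1, μ(17) = -1, μ(19) = -1, μ(21) = 1, μ(22) = 1, μ(23) = -1, μ(26) = 1, μ(29) = -1, μ(30) = -1, μ(31) = -1, μ(33) = 1, μ(34) = 1, μ(35) = 1, μ(37) = -1, μ(38) = 1, μ(39) = 1, μ(41) = -1, μ(42) = -1, μ(43) = -1, μ(46) = 1, μ(47) = -1, μ(51) = 1, μ(53) = -1, μ(55) = 1, μ(57) = 1, μ(58) = 1, μ(59) = -1, μ(61) = -1, μ(62) = 1, μ(65) = 1, μ(66) = -1, μ(67) = -1, μ(69) = 1, μ(70) = -1, μ(71) = -1, μ(73) = -1, μ(74) = 1, μ(77) = 1, μ(78) = -1, μ(79) = -1, μ(82) = 1, μ(83) = -1, μ(85) = 1, μ(86) = 1, μ(87) = 1, μ(89) = -1, μ(91) = 1, μ(93) = 1, μ(94) = 1, μ(95) = 1, μ(97) = -1, μ(101) = -1, μ(102) = -1, μ(103) = -1, μ(105) = -1, μ(106) = 1, μ(107) = -1, μ(109) = -1, μ(110) = -1, μ(111) = 1, μ(113) = -1, μ(114) = -1, μ(115) = 1, with μ = 0 on non-squarefree integers. Summing μ(k)/k for k where μ(k) ≠ 0 gives -11695632086357284237991577642263648122717789/451572209148822968402074375593480892761066957 ≈ -0.0259. (PNT ⟺ this sum → 0 as n → ∞.)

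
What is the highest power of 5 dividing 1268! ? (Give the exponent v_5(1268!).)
v_5(1268!) = 315

Legendre's formula: v_p(n!) = Σ_{k ≥ 1} ⌊n / p^k⌋. For p = 5, n = 1268, the terms are:
  ⌊1268/5^1⌋ = ⌊1268/5⌋ = 253
  ⌊1268/5^2⌋ = ⌊1268/25⌋ = 50
  ⌊1268/5^3⌋ = ⌊1268/125⌋ = 10
  ⌊1268/5^4⌋ = ⌊1268/625⌋ = 2
(the next term ⌊1268/5^5⌋ = 0, terminating the sum). Summing: v_5(1268!) = 253 + 50 + 10 + 2 = 315.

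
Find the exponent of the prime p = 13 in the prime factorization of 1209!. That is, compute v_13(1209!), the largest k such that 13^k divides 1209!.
v_13(1209!) = 100

Legendre's formula: v_p(n!) = Σ_{k ≥ 1} ⌊n / p^k⌋. For p = 13, n = 1209, the terms are:
  ⌊1209/13^1⌋ = ⌊1209/13⌋ = 93
  ⌊1209/13^2⌋ = ⌊1209/169⌋ = 7
(the next term ⌊1209/13^3⌋ = 0, terminating the sum). Summing: v_13(1209!) = 93 + 7 = 100.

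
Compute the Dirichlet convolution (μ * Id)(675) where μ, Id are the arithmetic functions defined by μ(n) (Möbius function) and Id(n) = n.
(μ * Id)(675) = 360

Divisors of 675: [1, 3, 5, 9, 15, 25, 27, 45, 75, 135, 225, 675]. For each d | 675:
  d = 1: μ(1) · Id(675/1) = 1 · 675 = 675
  d = 3: μ(3) · Id(675/3) = -1 · 225 = -225
  d = 5: μ(5) · Id(675/5) = -1 · 135 = -135
  d = 9: μ(9) · Id(675/9) = 0 · 75 = 0
  d = 15: μ(15) · Id(675/15) = 1 · 45 = 45
  d = 25: μ(25) · Id(675/25) = 0 · 27 = 0
  d = 27: μ(27) · Id(675/27) = 0 · 25 = 0
  d = 45: μ(45) · Id(675/45) = 0 · 15 = 0
  d = 75: μ(75) · Id(675/75) = 0 · 9 = 0
  d = 135: μ(135) · Id(675/135) = 0 · 5 = 0
  d = 225: μ(225) · Id(675/225) = 0 · 3 = 0
  d = 675: μ(675) · Id(675/675) = 0 · 1 = 0
Summing: (μ * Id)(675) = 675 + -225 + -135 + 0 + 45 + 0 + 0 + 0 + 0 + 0 + 0 + 0 = 360.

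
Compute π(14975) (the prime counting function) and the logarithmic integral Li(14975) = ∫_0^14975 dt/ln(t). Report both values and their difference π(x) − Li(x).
π(14975) = 1753;  Li(14975) ≈ 1774.02;  π(x) − Li(x) ≈ -21.02.

Direct count of primes ≤ 14975 gives π(14975) = 1753. Numerical evaluation of the logarithmic integral gives Li(14975) ≈ 1774.02. The difference π(x) − Li(x) ≈ -21.02 is typically negative for small/moderate x (Li(x) overestimates), though Littlewood's theorem shows this sign changes infinitely often.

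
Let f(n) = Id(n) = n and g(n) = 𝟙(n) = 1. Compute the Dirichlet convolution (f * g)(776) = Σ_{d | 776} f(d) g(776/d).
(Id * 𝟙)(776) = 1470

Divisors of 776: [1, 2, 4, 8, 97, 194, 388, 776]. For each d | 776:
  d = 1: Id(1) · 𝟙(776/1) = 1 · 1 = 1
  d = 2: Id(2) · 𝟙(776/2) = 2 · 1 = 2
  d = 4: Id(4) · 𝟙(776/4) = 4 · 1 = 4
  d = 8: Id(8) · 𝟙(776/8) = 8 · 1 = 8
  d = 97: Id(97) · 𝟙(776/97) = 97 · 1 = 97
  d = 194: Id(194) · 𝟙(776/194) = 194 · 1 = 194
  d = 388: Id(388) · 𝟙(776/388) = 388 · 1 = 388
  d = 776: Id(776) · 𝟙(776/776) = 776 · 1 = 776
Summing: (Id * 𝟙)(776) = 1 + 2 + 4 + 8 + 97 + 194 + 388 + 776 = 1470.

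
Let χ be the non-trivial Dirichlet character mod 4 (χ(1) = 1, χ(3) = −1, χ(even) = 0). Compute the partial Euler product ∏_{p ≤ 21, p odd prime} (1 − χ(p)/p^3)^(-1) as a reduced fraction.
∏ = 2463517706231725/2542314678779904

The odd primes p ≤ 21 are [3, 5, 7, 11, 13, 17, 19]. For each, χ(p) = 1 if p ≡ 1 mod 4, χ(p) = −1 if p ≡ 3 mod 4. Taking (1 − χ(p)/p^3)^(-1) = p^3/(p^3 − χ(p)): (1 − (-1)/3^3)^(-1) · (1 − (1)/5^3)^(-1) · (1 − (-1)/7^3)^(-1) · (1 − (-1)/11^3)^(-1) · (1 − (1)/13^3)^(-1) · (1 − (1)/17^3)^(-1) · (1 − (-1)/19^3)^(-1) = 2463517706231725/2542314678779904.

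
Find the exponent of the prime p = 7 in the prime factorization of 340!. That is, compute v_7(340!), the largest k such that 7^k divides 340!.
v_7(340!) = 54

Legendre's formula: v_p(n!) = Σ_{k ≥ 1} ⌊n / p^k⌋. For p = 7, n = 340, the terms are:
  ⌊340/7^1⌋ = ⌊340/7⌋ = 48
  ⌊340/7^2⌋ = ⌊340/49⌋ = 6
(the next term ⌊340/7^3⌋ = 0, terminating the sum). Summing: v_7(340!) = 48 + 6 = 54.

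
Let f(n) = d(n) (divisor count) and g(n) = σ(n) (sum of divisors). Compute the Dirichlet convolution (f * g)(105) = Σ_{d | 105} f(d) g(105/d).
(d * σ)(105) = 480

Divisors of 105: [1, 3, 5, 7, 15, 21, 35, 105]. For each d | 105:
  d = 1: d(1) · σ(105/1) = 1 · 192 = 192
  d = 3: d(3) · σ(105/3) = 2 · 48 = 96
  d = 5: d(5) · σ(105/5) = 2 · 32 = 64
  d = 7: d(7) · σ(105/7) = 2 · 24 = 48
  d = 15: d(15) · σ(105/15) = 4 · 8 = 32
  d = 21: d(21) · σ(105/21) = 4 · 6 = 24
  d = 35: d(35) · σ(105/35) = 4 · 4 = 16
  d = 105: d(105) · σ(105/105) = 8 · 1 = 8
Summing: (d * σ)(105) = 192 + 96 + 64 + 48 + 32 + 24 + 16 + 8 = 480.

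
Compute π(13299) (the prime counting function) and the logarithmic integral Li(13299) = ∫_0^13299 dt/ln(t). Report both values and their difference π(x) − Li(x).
π(13299) = 1579;  Li(13299) ≈ 1598.63;  π(x) − Li(x) ≈ -19.63.

Direct count of primes ≤ 13299 gives π(13299) = 1579. Numerical evaluation of the logarithmic integral gives Li(13299) ≈ 1598.63. The difference π(x) − Li(x) ≈ -19.63 is typically negative for small/moderate x (Li(x) overestimates), though Littlewood's theorem shows this sign changes infinitely often.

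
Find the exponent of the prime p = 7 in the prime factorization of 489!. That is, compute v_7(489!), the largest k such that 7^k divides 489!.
v_7(489!) = 79

Legendre's formula: v_p(n!) = Σ_{k ≥ 1} ⌊n / p^k⌋. For p = 7, n = 489, the terms are:
  ⌊489/7^1⌋ = ⌊489/7⌋ = 69
  ⌊489/7^2⌋ = ⌊489/49⌋ = 9
  ⌊489/7^3⌋ = ⌊489/343⌋ = 1
(the next term ⌊489/7^4⌋ = 0, terminating the sum). Summing: v_7(489!) = 69 + 9 + 1 = 79.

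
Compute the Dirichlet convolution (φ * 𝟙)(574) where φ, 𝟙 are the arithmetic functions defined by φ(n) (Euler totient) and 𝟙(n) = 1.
(φ * 𝟙)(574) = 574

Divisors of 574: [1, 2, 7, 14, 41, 82, 287, 574]. For each d | 574:
  d = 1: φ(1) · 𝟙(574/1) = 1 · 1 = 1
  d = 2: φ(2) · 𝟙(574/2) = 1 · 1 = 1
  d = 7: φ(7) · 𝟙(574/7) = 6 · 1 = 6
  d = 14: φ(14) · 𝟙(574/14) = 6 · 1 = 6
  d = 41: φ(41) · 𝟙(574/41) = 40 · 1 = 40
  d = 82: φ(82) · 𝟙(574/82) = 40 · 1 = 40
  d = 287: φ(287) · 𝟙(574/287) = 240 · 1 = 240
  d = 574: φ(574) · 𝟙(574/574) = 240 · 1 = 240
Summing: (φ * 𝟙)(574) = 1 + 1 + 6 + 6 + 40 + 40 + 240 + 240 = 574.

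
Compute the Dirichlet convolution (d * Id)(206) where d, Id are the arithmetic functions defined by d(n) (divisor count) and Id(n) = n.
(d * Id)(206) = 420

Divisors of 206: [1, 2, 103, 206]. For each d | 206:
  d = 1: d(1) · Id(206/1) = 1 · 206 = 206
  d = 2: d(2) · Id(206/2) = 2 · 103 = 206
  d = 103: d(103) · Id(206/103) = 2 · 2 = 4
  d = 206: d(206) · Id(206/206) = 4 · 1 = 4
Summing: (d * Id)(206) = 206 + 206 + 4 + 4 = 420.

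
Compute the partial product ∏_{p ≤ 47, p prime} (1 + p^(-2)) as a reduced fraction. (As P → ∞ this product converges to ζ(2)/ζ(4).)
∏ = 101793085732936000000000/67237345888235944242129

The primes p ≤ 47 are [2, 3, 5, 7, 11, 13, 17, 19, 23, 29, 31, 37, 41, 43, 47]. For each, (1 + 1/p^2) = (p^2 + 1)/p^2. Multiplying these fractions over p ∈ [2, 3, 5, 7, 11, 13, 17, 19, 23, 29, 31, 37, 41, 43, 47] gives 101793085732936000000000/67237345888235944242129. (In the limit P → ∞ this tends to ζ(2)/ζ(4).)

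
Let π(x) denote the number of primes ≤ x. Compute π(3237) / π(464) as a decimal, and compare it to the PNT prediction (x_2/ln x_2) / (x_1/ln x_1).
π(3237)/π(464) = 457/90 ≈ 5.0778;  PNT prediction ≈ 5.2996.

π(464) = 90 and π(3237) = 457, so π(3237)/π(464) ≈ 5.0778. The PNT-predicted ratio is (3237/ln(3237)) / (464/ln(464)) ≈ 5.2996. The two agree to within a few percent, as expected.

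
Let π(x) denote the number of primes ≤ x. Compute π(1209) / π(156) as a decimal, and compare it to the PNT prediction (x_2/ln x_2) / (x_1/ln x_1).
π(1209)/π(156) = 197/36 ≈ 5.4722;  PNT prediction ≈ 5.5141.

π(156) = 36 and π(1209) = 197, so π(1209)/π(156) ≈ 5.4722. The PNT-predicted ratio is (1209/ln(1209)) / (156/ln(156)) ≈ 5.5141. The two agree to within a few percent, as expected.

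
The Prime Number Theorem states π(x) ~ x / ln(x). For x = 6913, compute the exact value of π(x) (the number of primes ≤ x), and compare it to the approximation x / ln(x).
π(6913) = 889;  x/ln(x) ≈ 781.91;  relative error ≈ 12.05%.

Directly count primes up to 6913: π(6913) = 889. The PNT approximation gives 6913/ln(6913) ≈ 6913/8.84116 ≈ 781.91. Relative error (π(x) − x/ln(x)) / π(x) ≈ 12.05%; the approximation is known to undercount slightly (Li(x) is a better estimate).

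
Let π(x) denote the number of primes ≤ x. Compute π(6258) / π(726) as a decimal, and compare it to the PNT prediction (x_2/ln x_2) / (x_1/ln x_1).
π(6258)/π(726) = 813/128 ≈ 6.3516;  PNT prediction ≈ 6.4958.

π(726) = 128 and π(6258) = 813, so π(6258)/π(726) ≈ 6.3516. The PNT-predicted ratio is (6258/ln(6258)) / (726/ln(726)) ≈ 6.4958. The two agree to within a few percent, as expected.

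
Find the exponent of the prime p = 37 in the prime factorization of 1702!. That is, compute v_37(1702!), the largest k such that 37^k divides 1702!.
v_37(1702!) = 47

Legendre's formula: v_p(n!) = Σ_{k ≥ 1} ⌊n / p^k⌋. For p = 37, n = 1702, the terms are:
  ⌊1702/37^1⌋ = ⌊1702/37⌋ = 46
  ⌊1702/37^2⌋ = ⌊1702/1369⌋ = 1
(the next term ⌊1702/37^3⌋ = 0, terminating the sum). Summing: v_37(1702!) = 46 + 1 = 47.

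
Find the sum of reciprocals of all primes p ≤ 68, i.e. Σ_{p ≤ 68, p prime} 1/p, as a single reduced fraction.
Σ 1/p = 13585328068403621603022853/7858321551080267055879090

π(68) = 19, so the primes ≤ 68 are [2, 3, 5, 7, 11, 13, 17, 19, 23, 29, 31, 37, 41, 43, 47, 53, 59, 61, 67]. Summing 1/p over these primes: 13585328068403621603022853/7858321551080267055879090 ≈ 1.7288. Mertens estimate ln ln(68) + 0.2615 ≈ 1.7012.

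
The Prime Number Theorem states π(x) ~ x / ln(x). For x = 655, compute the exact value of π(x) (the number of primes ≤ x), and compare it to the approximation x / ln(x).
π(655) = 119;  x/ln(x) ≈ 101.01;  relative error ≈ 15.12%.

Directly count primes up to 655: π(655) = 119. The PNT approximation gives 655/ln(655) ≈ 655/6.48464 ≈ 101.01. Relative error (π(x) − x/ln(x)) / π(x) ≈ 15.12%; the approximation is known to undercount slightly (Li(x) is a better estimate).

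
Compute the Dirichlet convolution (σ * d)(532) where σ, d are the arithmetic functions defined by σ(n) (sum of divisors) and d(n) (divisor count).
(σ * d)(532) = 3520

Divisors of 532: [1, 2, 4, 7, 14, 19, 28, 38, 76, 133, 266, 532]. For each d | 532:
  d = 1: σ(1) · d(532/1) = 1 · 12 = 12
  d = 2: σ(2) · d(532/2) = 3 · 8 = 24
  d = 4: σ(4) · d(532/4) = 7 · 4 = 28
  d = 7: σ(7) · d(532/7) = 8 · 6 = 48
  d = 14: σ(14) · d(532/14) = 24 · 4 = 96
  d = 19: σ(19) · d(532/19) = 20 · 6 = 120
  d = 28: σ(28) · d(532/28) = 56 · 2 = 112
  d = 38: σ(38) · d(532/38) = 60 · 4 = 240
  d = 76: σ(76) · d(532/76) = 140 · 2 = 280
  d = 133: σ(133) · d(532/133) = 160 · 3 = 480
  d = 266: σ(266) · d(532/266) = 480 · 2 = 960
  d = 532: σ(532) · d(532/532) = 1120 · 1 = 1120
Summing: (σ * d)(532) = 12 + 24 + 28 + 48 + 96 + 120 + 112 + 240 + 280 + 480 + 960 + 1120 = 3520.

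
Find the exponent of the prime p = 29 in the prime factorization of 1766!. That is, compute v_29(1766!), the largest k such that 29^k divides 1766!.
v_29(1766!) = 62

Legendre's formula: v_p(n!) = Σ_{k ≥ 1} ⌊n / p^k⌋. For p = 29, n = 1766, the terms are:
  ⌊1766/29^1⌋ = ⌊1766/29⌋ = 60
  ⌊1766/29^2⌋ = ⌊1766/841⌋ = 2
(the next term ⌊1766/29^3⌋ = 0, terminating the sum). Summing: v_29(1766!) = 60 + 2 = 62.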